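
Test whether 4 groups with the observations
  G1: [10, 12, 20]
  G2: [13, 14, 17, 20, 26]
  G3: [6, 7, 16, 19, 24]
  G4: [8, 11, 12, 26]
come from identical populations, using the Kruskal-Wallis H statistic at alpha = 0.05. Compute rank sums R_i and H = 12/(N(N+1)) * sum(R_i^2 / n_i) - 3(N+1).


Step 1: Combine all N = 17 observations and assign midranks.
sorted (value, group, rank): (6,G3,1), (7,G3,2), (8,G4,3), (10,G1,4), (11,G4,5), (12,G1,6.5), (12,G4,6.5), (13,G2,8), (14,G2,9), (16,G3,10), (17,G2,11), (19,G3,12), (20,G1,13.5), (20,G2,13.5), (24,G3,15), (26,G2,16.5), (26,G4,16.5)
Step 2: Sum ranks within each group.
R_1 = 24 (n_1 = 3)
R_2 = 58 (n_2 = 5)
R_3 = 40 (n_3 = 5)
R_4 = 31 (n_4 = 4)
Step 3: H = 12/(N(N+1)) * sum(R_i^2/n_i) - 3(N+1)
     = 12/(17*18) * (24^2/3 + 58^2/5 + 40^2/5 + 31^2/4) - 3*18
     = 0.039216 * 1425.05 - 54
     = 1.884314.
Step 4: Ties present; correction factor C = 1 - 18/(17^3 - 17) = 0.996324. Corrected H = 1.884314 / 0.996324 = 1.891267.
Step 5: Under H0, H ~ chi^2(3); p-value = 0.595278.
Step 6: alpha = 0.05. fail to reject H0.

H = 1.8913, df = 3, p = 0.595278, fail to reject H0.


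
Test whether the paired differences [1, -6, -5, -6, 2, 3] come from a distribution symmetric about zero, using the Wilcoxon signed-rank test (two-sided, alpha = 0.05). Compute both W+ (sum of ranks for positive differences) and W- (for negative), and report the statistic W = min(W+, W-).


Step 1: Drop any zero differences (none here) and take |d_i|.
|d| = [1, 6, 5, 6, 2, 3]
Step 2: Midrank |d_i| (ties get averaged ranks).
ranks: |1|->1, |6|->5.5, |5|->4, |6|->5.5, |2|->2, |3|->3
Step 3: Attach original signs; sum ranks with positive sign and with negative sign.
W+ = 1 + 2 + 3 = 6
W- = 5.5 + 4 + 5.5 = 15
(Check: W+ + W- = 21 should equal n(n+1)/2 = 21.)
Step 4: Test statistic W = min(W+, W-) = 6.
Step 5: Ties in |d|, so use the tie-corrected normal approximation.
        E[W] = n(n+1)/4 = 6*7/4 = 10.5.
        Tie groups: |d|=6 (t=2); sum(t^3 - t) = 6.
        Var[W] = n(n+1)(2n+1)/24 - sum(t^3-t)/48 = 546/24 - 6/48 = 22.625.
        z = (W - E[W]) / sqrt(Var[W]) = (6 - 10.5) / 4.7566 = -0.9461.
        Two-sided p = 2*Phi(z) = 0.344118.
Step 6: alpha = 0.05. fail to reject H0.

W+ = 6, W- = 15, W = min = 6, p = 0.344118, fail to reject H0.


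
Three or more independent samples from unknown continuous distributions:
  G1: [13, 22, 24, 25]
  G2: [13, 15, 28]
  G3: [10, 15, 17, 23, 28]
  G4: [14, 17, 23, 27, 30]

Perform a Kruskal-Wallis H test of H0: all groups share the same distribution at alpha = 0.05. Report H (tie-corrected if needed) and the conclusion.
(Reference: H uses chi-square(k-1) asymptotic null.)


Step 1: Combine all N = 17 observations and assign midranks.
sorted (value, group, rank): (10,G3,1), (13,G1,2.5), (13,G2,2.5), (14,G4,4), (15,G2,5.5), (15,G3,5.5), (17,G3,7.5), (17,G4,7.5), (22,G1,9), (23,G3,10.5), (23,G4,10.5), (24,G1,12), (25,G1,13), (27,G4,14), (28,G2,15.5), (28,G3,15.5), (30,G4,17)
Step 2: Sum ranks within each group.
R_1 = 36.5 (n_1 = 4)
R_2 = 23.5 (n_2 = 3)
R_3 = 40 (n_3 = 5)
R_4 = 53 (n_4 = 5)
Step 3: H = 12/(N(N+1)) * sum(R_i^2/n_i) - 3(N+1)
     = 12/(17*18) * (36.5^2/4 + 23.5^2/3 + 40^2/5 + 53^2/5) - 3*18
     = 0.039216 * 1398.95 - 54
     = 0.860621.
Step 4: Ties present; correction factor C = 1 - 30/(17^3 - 17) = 0.993873. Corrected H = 0.860621 / 0.993873 = 0.865927.
Step 5: Under H0, H ~ chi^2(3); p-value = 0.833642.
Step 6: alpha = 0.05. fail to reject H0.

H = 0.8659, df = 3, p = 0.833642, fail to reject H0.


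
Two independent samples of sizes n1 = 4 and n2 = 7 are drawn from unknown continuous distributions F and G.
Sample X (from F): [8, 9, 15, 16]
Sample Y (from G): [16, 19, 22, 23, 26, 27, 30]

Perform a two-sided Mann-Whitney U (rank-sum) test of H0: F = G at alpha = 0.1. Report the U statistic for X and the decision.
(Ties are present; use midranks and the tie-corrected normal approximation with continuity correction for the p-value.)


Step 1: Combine and sort all 11 observations; assign midranks.
sorted (value, group): (8,X), (9,X), (15,X), (16,X), (16,Y), (19,Y), (22,Y), (23,Y), (26,Y), (27,Y), (30,Y)
ranks: 8->1, 9->2, 15->3, 16->4.5, 16->4.5, 19->6, 22->7, 23->8, 26->9, 27->10, 30->11
Step 2: Rank sum for X: R1 = 1 + 2 + 3 + 4.5 = 10.5.
Step 3: U_X = R1 - n1(n1+1)/2 = 10.5 - 4*5/2 = 10.5 - 10 = 0.5.
       U_Y = n1*n2 - U_X = 28 - 0.5 = 27.5.
Step 4: Ties are present, so use the tie-corrected normal approximation (with continuity correction) for the p-value.
Step 5: p-value = 0.013802; compare to alpha = 0.1. reject H0.

U_X = 0.5, p = 0.013802, reject H0 at alpha = 0.1.


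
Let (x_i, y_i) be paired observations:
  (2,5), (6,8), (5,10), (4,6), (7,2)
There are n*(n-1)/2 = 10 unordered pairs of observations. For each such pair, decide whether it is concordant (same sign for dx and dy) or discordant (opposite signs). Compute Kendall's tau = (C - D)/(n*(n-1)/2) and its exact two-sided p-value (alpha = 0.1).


Step 1: Enumerate the 10 unordered pairs (i,j) with i<j and classify each by sign(x_j-x_i) * sign(y_j-y_i).
  (1,2):dx=+4,dy=+3->C; (1,3):dx=+3,dy=+5->C; (1,4):dx=+2,dy=+1->C; (1,5):dx=+5,dy=-3->D
  (2,3):dx=-1,dy=+2->D; (2,4):dx=-2,dy=-2->C; (2,5):dx=+1,dy=-6->D; (3,4):dx=-1,dy=-4->C
  (3,5):dx=+2,dy=-8->D; (4,5):dx=+3,dy=-4->D
Step 2: C = 5, D = 5, total pairs = 10.
Step 3: tau = (C - D)/(n(n-1)/2) = (5 - 5)/10 = 0.000000.
Step 4: Exact two-sided p-value (enumerate n! = 120 permutations of y under H0): p = 1.000000.
Step 5: alpha = 0.1. fail to reject H0.

tau_b = 0.0000 (C=5, D=5), p = 1.000000, fail to reject H0.


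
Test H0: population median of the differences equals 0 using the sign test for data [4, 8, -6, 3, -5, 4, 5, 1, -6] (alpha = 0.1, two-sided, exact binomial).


Step 1: Discard zero differences. Original n = 9; n_eff = number of nonzero differences = 9.
Nonzero differences (with sign): +4, +8, -6, +3, -5, +4, +5, +1, -6
Step 2: Count signs: positive = 6, negative = 3.
Step 3: Under H0: P(positive) = 0.5, so the number of positives S ~ Bin(9, 0.5).
Step 4: Two-sided exact p-value = sum of Bin(9,0.5) probabilities at or below the observed probability = 0.507812.
Step 5: alpha = 0.1. fail to reject H0.

n_eff = 9, pos = 6, neg = 3, p = 0.507812, fail to reject H0.


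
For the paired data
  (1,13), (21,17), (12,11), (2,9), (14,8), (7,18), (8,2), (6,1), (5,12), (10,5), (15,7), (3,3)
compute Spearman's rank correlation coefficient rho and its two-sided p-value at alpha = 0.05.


Step 1: Rank x and y separately (midranks; no ties here).
rank(x): 1->1, 21->12, 12->9, 2->2, 14->10, 7->6, 8->7, 6->5, 5->4, 10->8, 15->11, 3->3
rank(y): 13->10, 17->11, 11->8, 9->7, 8->6, 18->12, 2->2, 1->1, 12->9, 5->4, 7->5, 3->3
Step 2: d_i = R_x(i) - R_y(i); compute d_i^2.
  (1-10)^2=81, (12-11)^2=1, (9-8)^2=1, (2-7)^2=25, (10-6)^2=16, (6-12)^2=36, (7-2)^2=25, (5-1)^2=16, (4-9)^2=25, (8-4)^2=16, (11-5)^2=36, (3-3)^2=0
sum(d^2) = 278.
Step 3: rho = 1 - 6*278 / (12*(12^2 - 1)) = 1 - 1668/1716 = 0.027972.
Step 4: Under H0, t = rho * sqrt((n-2)/(1-rho^2)) = 0.0885 ~ t(10).
Step 5: Two-sided p-value from the t-distribution with 10 df = 0.931234.
Step 6: alpha = 0.05. fail to reject H0.

rho = 0.0280, p = 0.931234, fail to reject H0 at alpha = 0.05.


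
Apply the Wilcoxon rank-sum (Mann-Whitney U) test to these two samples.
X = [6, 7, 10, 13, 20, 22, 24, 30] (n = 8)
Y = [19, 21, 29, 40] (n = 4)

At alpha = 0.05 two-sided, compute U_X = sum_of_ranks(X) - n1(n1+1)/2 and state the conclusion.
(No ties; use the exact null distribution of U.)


Step 1: Combine and sort all 12 observations; assign midranks.
sorted (value, group): (6,X), (7,X), (10,X), (13,X), (19,Y), (20,X), (21,Y), (22,X), (24,X), (29,Y), (30,X), (40,Y)
ranks: 6->1, 7->2, 10->3, 13->4, 19->5, 20->6, 21->7, 22->8, 24->9, 29->10, 30->11, 40->12
Step 2: Rank sum for X: R1 = 1 + 2 + 3 + 4 + 6 + 8 + 9 + 11 = 44.
Step 3: U_X = R1 - n1(n1+1)/2 = 44 - 8*9/2 = 44 - 36 = 8.
       U_Y = n1*n2 - U_X = 32 - 8 = 24.
Step 4: No ties, so the exact null distribution of U (based on enumerating the C(12,8) = 495 equally likely rank assignments) gives the two-sided p-value.
Step 5: p-value = 0.214141; compare to alpha = 0.05. fail to reject H0.

U_X = 8, p = 0.214141, fail to reject H0 at alpha = 0.05.


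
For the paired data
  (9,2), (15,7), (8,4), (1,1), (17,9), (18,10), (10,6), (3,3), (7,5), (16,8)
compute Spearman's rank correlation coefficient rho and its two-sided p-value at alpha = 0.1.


Step 1: Rank x and y separately (midranks; no ties here).
rank(x): 9->5, 15->7, 8->4, 1->1, 17->9, 18->10, 10->6, 3->2, 7->3, 16->8
rank(y): 2->2, 7->7, 4->4, 1->1, 9->9, 10->10, 6->6, 3->3, 5->5, 8->8
Step 2: d_i = R_x(i) - R_y(i); compute d_i^2.
  (5-2)^2=9, (7-7)^2=0, (4-4)^2=0, (1-1)^2=0, (9-9)^2=0, (10-10)^2=0, (6-6)^2=0, (2-3)^2=1, (3-5)^2=4, (8-8)^2=0
sum(d^2) = 14.
Step 3: rho = 1 - 6*14 / (10*(10^2 - 1)) = 1 - 84/990 = 0.915152.
Step 4: Under H0, t = rho * sqrt((n-2)/(1-rho^2)) = 6.4212 ~ t(8).
Step 5: Two-sided p-value from the t-distribution with 8 df = 0.000204.
Step 6: alpha = 0.1. reject H0.

rho = 0.9152, p = 0.000204, reject H0 at alpha = 0.1.


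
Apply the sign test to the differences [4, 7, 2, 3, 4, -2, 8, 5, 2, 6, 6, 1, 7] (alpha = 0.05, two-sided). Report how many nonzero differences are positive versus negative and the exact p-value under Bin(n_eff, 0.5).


Step 1: Discard zero differences. Original n = 13; n_eff = number of nonzero differences = 13.
Nonzero differences (with sign): +4, +7, +2, +3, +4, -2, +8, +5, +2, +6, +6, +1, +7
Step 2: Count signs: positive = 12, negative = 1.
Step 3: Under H0: P(positive) = 0.5, so the number of positives S ~ Bin(13, 0.5).
Step 4: Two-sided exact p-value = sum of Bin(13,0.5) probabilities at or below the observed probability = 0.003418.
Step 5: alpha = 0.05. reject H0.

n_eff = 13, pos = 12, neg = 1, p = 0.003418, reject H0.


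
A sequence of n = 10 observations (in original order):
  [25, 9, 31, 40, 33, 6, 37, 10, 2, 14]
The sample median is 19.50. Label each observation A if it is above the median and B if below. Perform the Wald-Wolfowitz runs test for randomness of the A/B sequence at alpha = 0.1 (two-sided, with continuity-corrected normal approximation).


Step 1: Compute median = 19.50; label A = above, B = below.
Labels in order: ABAAABABBB  (n_A = 5, n_B = 5)
Step 2: Count runs R = 6.
Step 3: Under H0 (random ordering), E[R] = 2*n_A*n_B/(n_A+n_B) + 1 = 2*5*5/10 + 1 = 6.0000.
        Var[R] = 2*n_A*n_B*(2*n_A*n_B - n_A - n_B) / ((n_A+n_B)^2 * (n_A+n_B-1)) = 2000/900 = 2.2222.
        SD[R] = 1.4907.
Step 4: R = E[R], so z = 0 with no continuity correction.
Step 5: Two-sided p-value via normal approximation = 2*(1 - Phi(|z|)) = 1.000000.
Step 6: alpha = 0.1. fail to reject H0.

R = 6, z = 0.0000, p = 1.000000, fail to reject H0.


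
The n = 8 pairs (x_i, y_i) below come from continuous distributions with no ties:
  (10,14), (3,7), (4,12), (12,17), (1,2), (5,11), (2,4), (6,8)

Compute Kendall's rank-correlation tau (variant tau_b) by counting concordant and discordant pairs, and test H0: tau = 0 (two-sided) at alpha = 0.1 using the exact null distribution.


Step 1: Enumerate the 28 unordered pairs (i,j) with i<j and classify each by sign(x_j-x_i) * sign(y_j-y_i).
  (1,2):dx=-7,dy=-7->C; (1,3):dx=-6,dy=-2->C; (1,4):dx=+2,dy=+3->C; (1,5):dx=-9,dy=-12->C
  (1,6):dx=-5,dy=-3->C; (1,7):dx=-8,dy=-10->C; (1,8):dx=-4,dy=-6->C; (2,3):dx=+1,dy=+5->C
  (2,4):dx=+9,dy=+10->C; (2,5):dx=-2,dy=-5->C; (2,6):dx=+2,dy=+4->C; (2,7):dx=-1,dy=-3->C
  (2,8):dx=+3,dy=+1->C; (3,4):dx=+8,dy=+5->C; (3,5):dx=-3,dy=-10->C; (3,6):dx=+1,dy=-1->D
  (3,7):dx=-2,dy=-8->C; (3,8):dx=+2,dy=-4->D; (4,5):dx=-11,dy=-15->C; (4,6):dx=-7,dy=-6->C
  (4,7):dx=-10,dy=-13->C; (4,8):dx=-6,dy=-9->C; (5,6):dx=+4,dy=+9->C; (5,7):dx=+1,dy=+2->C
  (5,8):dx=+5,dy=+6->C; (6,7):dx=-3,dy=-7->C; (6,8):dx=+1,dy=-3->D; (7,8):dx=+4,dy=+4->C
Step 2: C = 25, D = 3, total pairs = 28.
Step 3: tau = (C - D)/(n(n-1)/2) = (25 - 3)/28 = 0.785714.
Step 4: Exact two-sided p-value (enumerate n! = 40320 permutations of y under H0): p = 0.005506.
Step 5: alpha = 0.1. reject H0.

tau_b = 0.7857 (C=25, D=3), p = 0.005506, reject H0.


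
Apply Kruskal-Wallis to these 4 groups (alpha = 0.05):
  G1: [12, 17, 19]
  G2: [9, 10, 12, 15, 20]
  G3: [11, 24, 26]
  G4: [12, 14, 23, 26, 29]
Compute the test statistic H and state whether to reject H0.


Step 1: Combine all N = 16 observations and assign midranks.
sorted (value, group, rank): (9,G2,1), (10,G2,2), (11,G3,3), (12,G1,5), (12,G2,5), (12,G4,5), (14,G4,7), (15,G2,8), (17,G1,9), (19,G1,10), (20,G2,11), (23,G4,12), (24,G3,13), (26,G3,14.5), (26,G4,14.5), (29,G4,16)
Step 2: Sum ranks within each group.
R_1 = 24 (n_1 = 3)
R_2 = 27 (n_2 = 5)
R_3 = 30.5 (n_3 = 3)
R_4 = 54.5 (n_4 = 5)
Step 3: H = 12/(N(N+1)) * sum(R_i^2/n_i) - 3(N+1)
     = 12/(16*17) * (24^2/3 + 27^2/5 + 30.5^2/3 + 54.5^2/5) - 3*17
     = 0.044118 * 1241.93 - 51
     = 3.791176.
Step 4: Ties present; correction factor C = 1 - 30/(16^3 - 16) = 0.992647. Corrected H = 3.791176 / 0.992647 = 3.819259.
Step 5: Under H0, H ~ chi^2(3); p-value = 0.281654.
Step 6: alpha = 0.05. fail to reject H0.

H = 3.8193, df = 3, p = 0.281654, fail to reject H0.


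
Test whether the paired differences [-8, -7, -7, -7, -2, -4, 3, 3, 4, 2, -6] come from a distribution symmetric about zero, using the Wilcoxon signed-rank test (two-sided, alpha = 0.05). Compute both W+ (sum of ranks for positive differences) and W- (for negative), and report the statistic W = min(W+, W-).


Step 1: Drop any zero differences (none here) and take |d_i|.
|d| = [8, 7, 7, 7, 2, 4, 3, 3, 4, 2, 6]
Step 2: Midrank |d_i| (ties get averaged ranks).
ranks: |8|->11, |7|->9, |7|->9, |7|->9, |2|->1.5, |4|->5.5, |3|->3.5, |3|->3.5, |4|->5.5, |2|->1.5, |6|->7
Step 3: Attach original signs; sum ranks with positive sign and with negative sign.
W+ = 3.5 + 3.5 + 5.5 + 1.5 = 14
W- = 11 + 9 + 9 + 9 + 1.5 + 5.5 + 7 = 52
(Check: W+ + W- = 66 should equal n(n+1)/2 = 66.)
Step 4: Test statistic W = min(W+, W-) = 14.
Step 5: Ties in |d|, so use the tie-corrected normal approximation.
        E[W] = n(n+1)/4 = 11*12/4 = 33.
        Tie groups: |d|=2 (t=2), |d|=3 (t=2), |d|=4 (t=2), |d|=7 (t=3); sum(t^3 - t) = 42.
        Var[W] = n(n+1)(2n+1)/24 - sum(t^3-t)/48 = 3036/24 - 42/48 = 125.625.
        z = (W - E[W]) / sqrt(Var[W]) = (14 - 33) / 11.2083 = -1.6952.
        Two-sided p = 2*Phi(z) = 0.090041.
Step 6: alpha = 0.05. fail to reject H0.

W+ = 14, W- = 52, W = min = 14, p = 0.090041, fail to reject H0.


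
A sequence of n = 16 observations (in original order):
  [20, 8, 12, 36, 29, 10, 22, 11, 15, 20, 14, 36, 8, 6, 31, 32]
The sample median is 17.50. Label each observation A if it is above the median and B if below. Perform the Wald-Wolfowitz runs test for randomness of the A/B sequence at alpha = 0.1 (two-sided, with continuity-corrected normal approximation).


Step 1: Compute median = 17.50; label A = above, B = below.
Labels in order: ABBAABABBABABBAA  (n_A = 8, n_B = 8)
Step 2: Count runs R = 11.
Step 3: Under H0 (random ordering), E[R] = 2*n_A*n_B/(n_A+n_B) + 1 = 2*8*8/16 + 1 = 9.0000.
        Var[R] = 2*n_A*n_B*(2*n_A*n_B - n_A - n_B) / ((n_A+n_B)^2 * (n_A+n_B-1)) = 14336/3840 = 3.7333.
        SD[R] = 1.9322.
Step 4: Continuity-corrected z = (R - 0.5 - E[R]) / SD[R] = (11 - 0.5 - 9.0000) / 1.9322 = 0.7763.
Step 5: Two-sided p-value via normal approximation = 2*(1 - Phi(|z|)) = 0.437558.
Step 6: alpha = 0.1. fail to reject H0.

R = 11, z = 0.7763, p = 0.437558, fail to reject H0.


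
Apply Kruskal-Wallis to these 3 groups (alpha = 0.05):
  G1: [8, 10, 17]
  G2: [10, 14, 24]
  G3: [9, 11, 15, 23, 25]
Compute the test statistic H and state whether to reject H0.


Step 1: Combine all N = 11 observations and assign midranks.
sorted (value, group, rank): (8,G1,1), (9,G3,2), (10,G1,3.5), (10,G2,3.5), (11,G3,5), (14,G2,6), (15,G3,7), (17,G1,8), (23,G3,9), (24,G2,10), (25,G3,11)
Step 2: Sum ranks within each group.
R_1 = 12.5 (n_1 = 3)
R_2 = 19.5 (n_2 = 3)
R_3 = 34 (n_3 = 5)
Step 3: H = 12/(N(N+1)) * sum(R_i^2/n_i) - 3(N+1)
     = 12/(11*12) * (12.5^2/3 + 19.5^2/3 + 34^2/5) - 3*12
     = 0.090909 * 410.033 - 36
     = 1.275758.
Step 4: Ties present; correction factor C = 1 - 6/(11^3 - 11) = 0.995455. Corrected H = 1.275758 / 0.995455 = 1.281583.
Step 5: Under H0, H ~ chi^2(2); p-value = 0.526875.
Step 6: alpha = 0.05. fail to reject H0.

H = 1.2816, df = 2, p = 0.526875, fail to reject H0.


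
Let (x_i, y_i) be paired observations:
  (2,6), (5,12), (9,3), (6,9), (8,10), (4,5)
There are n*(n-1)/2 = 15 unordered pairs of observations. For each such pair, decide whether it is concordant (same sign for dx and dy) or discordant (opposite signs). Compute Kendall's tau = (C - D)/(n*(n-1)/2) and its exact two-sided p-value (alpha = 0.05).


Step 1: Enumerate the 15 unordered pairs (i,j) with i<j and classify each by sign(x_j-x_i) * sign(y_j-y_i).
  (1,2):dx=+3,dy=+6->C; (1,3):dx=+7,dy=-3->D; (1,4):dx=+4,dy=+3->C; (1,5):dx=+6,dy=+4->C
  (1,6):dx=+2,dy=-1->D; (2,3):dx=+4,dy=-9->D; (2,4):dx=+1,dy=-3->D; (2,5):dx=+3,dy=-2->D
  (2,6):dx=-1,dy=-7->C; (3,4):dx=-3,dy=+6->D; (3,5):dx=-1,dy=+7->D; (3,6):dx=-5,dy=+2->D
  (4,5):dx=+2,dy=+1->C; (4,6):dx=-2,dy=-4->C; (5,6):dx=-4,dy=-5->C
Step 2: C = 7, D = 8, total pairs = 15.
Step 3: tau = (C - D)/(n(n-1)/2) = (7 - 8)/15 = -0.066667.
Step 4: Exact two-sided p-value (enumerate n! = 720 permutations of y under H0): p = 1.000000.
Step 5: alpha = 0.05. fail to reject H0.

tau_b = -0.0667 (C=7, D=8), p = 1.000000, fail to reject H0.


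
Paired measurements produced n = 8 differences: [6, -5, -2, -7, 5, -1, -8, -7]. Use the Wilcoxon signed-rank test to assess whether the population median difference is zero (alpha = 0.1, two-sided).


Step 1: Drop any zero differences (none here) and take |d_i|.
|d| = [6, 5, 2, 7, 5, 1, 8, 7]
Step 2: Midrank |d_i| (ties get averaged ranks).
ranks: |6|->5, |5|->3.5, |2|->2, |7|->6.5, |5|->3.5, |1|->1, |8|->8, |7|->6.5
Step 3: Attach original signs; sum ranks with positive sign and with negative sign.
W+ = 5 + 3.5 = 8.5
W- = 3.5 + 2 + 6.5 + 1 + 8 + 6.5 = 27.5
(Check: W+ + W- = 36 should equal n(n+1)/2 = 36.)
Step 4: Test statistic W = min(W+, W-) = 8.5.
Step 5: Ties in |d|, so use the tie-corrected normal approximation.
        E[W] = n(n+1)/4 = 8*9/4 = 18.
        Tie groups: |d|=5 (t=2), |d|=7 (t=2); sum(t^3 - t) = 12.
        Var[W] = n(n+1)(2n+1)/24 - sum(t^3-t)/48 = 1224/24 - 12/48 = 50.75.
        z = (W - E[W]) / sqrt(Var[W]) = (8.5 - 18) / 7.1239 = -1.3335.
        Two-sided p = 2*Phi(z) = 0.182355.
Step 6: alpha = 0.1. fail to reject H0.

W+ = 8.5, W- = 27.5, W = min = 8.5, p = 0.182355, fail to reject H0.


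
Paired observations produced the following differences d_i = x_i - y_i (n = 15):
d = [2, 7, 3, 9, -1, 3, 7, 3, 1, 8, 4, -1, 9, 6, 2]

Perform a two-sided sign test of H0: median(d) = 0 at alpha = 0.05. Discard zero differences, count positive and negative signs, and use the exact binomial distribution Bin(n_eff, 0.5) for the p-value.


Step 1: Discard zero differences. Original n = 15; n_eff = number of nonzero differences = 15.
Nonzero differences (with sign): +2, +7, +3, +9, -1, +3, +7, +3, +1, +8, +4, -1, +9, +6, +2
Step 2: Count signs: positive = 13, negative = 2.
Step 3: Under H0: P(positive) = 0.5, so the number of positives S ~ Bin(15, 0.5).
Step 4: Two-sided exact p-value = sum of Bin(15,0.5) probabilities at or below the observed probability = 0.007385.
Step 5: alpha = 0.05. reject H0.

n_eff = 15, pos = 13, neg = 2, p = 0.007385, reject H0.


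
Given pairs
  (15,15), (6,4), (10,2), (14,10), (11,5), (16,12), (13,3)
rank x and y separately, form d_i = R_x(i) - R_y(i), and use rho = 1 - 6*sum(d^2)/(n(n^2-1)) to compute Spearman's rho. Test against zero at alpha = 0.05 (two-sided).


Step 1: Rank x and y separately (midranks; no ties here).
rank(x): 15->6, 6->1, 10->2, 14->5, 11->3, 16->7, 13->4
rank(y): 15->7, 4->3, 2->1, 10->5, 5->4, 12->6, 3->2
Step 2: d_i = R_x(i) - R_y(i); compute d_i^2.
  (6-7)^2=1, (1-3)^2=4, (2-1)^2=1, (5-5)^2=0, (3-4)^2=1, (7-6)^2=1, (4-2)^2=4
sum(d^2) = 12.
Step 3: rho = 1 - 6*12 / (7*(7^2 - 1)) = 1 - 72/336 = 0.785714.
Step 4: Under H0, t = rho * sqrt((n-2)/(1-rho^2)) = 2.8402 ~ t(5).
Step 5: Two-sided p-value from the t-distribution with 5 df = 0.036238.
Step 6: alpha = 0.05. reject H0.

rho = 0.7857, p = 0.036238, reject H0 at alpha = 0.05.


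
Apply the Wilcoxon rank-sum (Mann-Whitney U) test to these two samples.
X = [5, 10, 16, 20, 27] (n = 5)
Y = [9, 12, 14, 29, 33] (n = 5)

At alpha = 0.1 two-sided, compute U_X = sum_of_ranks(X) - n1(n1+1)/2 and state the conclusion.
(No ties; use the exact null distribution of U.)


Step 1: Combine and sort all 10 observations; assign midranks.
sorted (value, group): (5,X), (9,Y), (10,X), (12,Y), (14,Y), (16,X), (20,X), (27,X), (29,Y), (33,Y)
ranks: 5->1, 9->2, 10->3, 12->4, 14->5, 16->6, 20->7, 27->8, 29->9, 33->10
Step 2: Rank sum for X: R1 = 1 + 3 + 6 + 7 + 8 = 25.
Step 3: U_X = R1 - n1(n1+1)/2 = 25 - 5*6/2 = 25 - 15 = 10.
       U_Y = n1*n2 - U_X = 25 - 10 = 15.
Step 4: No ties, so the exact null distribution of U (based on enumerating the C(10,5) = 252 equally likely rank assignments) gives the two-sided p-value.
Step 5: p-value = 0.690476; compare to alpha = 0.1. fail to reject H0.

U_X = 10, p = 0.690476, fail to reject H0 at alpha = 0.1.


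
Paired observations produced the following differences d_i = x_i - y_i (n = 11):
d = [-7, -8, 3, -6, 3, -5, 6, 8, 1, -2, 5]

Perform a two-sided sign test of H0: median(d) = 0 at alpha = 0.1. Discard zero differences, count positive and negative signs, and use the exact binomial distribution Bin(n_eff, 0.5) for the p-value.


Step 1: Discard zero differences. Original n = 11; n_eff = number of nonzero differences = 11.
Nonzero differences (with sign): -7, -8, +3, -6, +3, -5, +6, +8, +1, -2, +5
Step 2: Count signs: positive = 6, negative = 5.
Step 3: Under H0: P(positive) = 0.5, so the number of positives S ~ Bin(11, 0.5).
Step 4: Two-sided exact p-value = sum of Bin(11,0.5) probabilities at or below the observed probability = 1.000000.
Step 5: alpha = 0.1. fail to reject H0.

n_eff = 11, pos = 6, neg = 5, p = 1.000000, fail to reject H0.


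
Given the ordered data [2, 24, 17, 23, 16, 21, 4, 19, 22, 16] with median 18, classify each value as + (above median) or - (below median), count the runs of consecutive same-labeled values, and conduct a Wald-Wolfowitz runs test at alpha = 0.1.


Step 1: Compute median = 18; label A = above, B = below.
Labels in order: BABABABAAB  (n_A = 5, n_B = 5)
Step 2: Count runs R = 9.
Step 3: Under H0 (random ordering), E[R] = 2*n_A*n_B/(n_A+n_B) + 1 = 2*5*5/10 + 1 = 6.0000.
        Var[R] = 2*n_A*n_B*(2*n_A*n_B - n_A - n_B) / ((n_A+n_B)^2 * (n_A+n_B-1)) = 2000/900 = 2.2222.
        SD[R] = 1.4907.
Step 4: Continuity-corrected z = (R - 0.5 - E[R]) / SD[R] = (9 - 0.5 - 6.0000) / 1.4907 = 1.6771.
Step 5: Two-sided p-value via normal approximation = 2*(1 - Phi(|z|)) = 0.093533.
Step 6: alpha = 0.1. reject H0.

R = 9, z = 1.6771, p = 0.093533, reject H0.


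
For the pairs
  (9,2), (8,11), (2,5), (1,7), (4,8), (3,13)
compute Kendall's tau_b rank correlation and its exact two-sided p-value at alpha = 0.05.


Step 1: Enumerate the 15 unordered pairs (i,j) with i<j and classify each by sign(x_j-x_i) * sign(y_j-y_i).
  (1,2):dx=-1,dy=+9->D; (1,3):dx=-7,dy=+3->D; (1,4):dx=-8,dy=+5->D; (1,5):dx=-5,dy=+6->D
  (1,6):dx=-6,dy=+11->D; (2,3):dx=-6,dy=-6->C; (2,4):dx=-7,dy=-4->C; (2,5):dx=-4,dy=-3->C
  (2,6):dx=-5,dy=+2->D; (3,4):dx=-1,dy=+2->D; (3,5):dx=+2,dy=+3->C; (3,6):dx=+1,dy=+8->C
  (4,5):dx=+3,dy=+1->C; (4,6):dx=+2,dy=+6->C; (5,6):dx=-1,dy=+5->D
Step 2: C = 7, D = 8, total pairs = 15.
Step 3: tau = (C - D)/(n(n-1)/2) = (7 - 8)/15 = -0.066667.
Step 4: Exact two-sided p-value (enumerate n! = 720 permutations of y under H0): p = 1.000000.
Step 5: alpha = 0.05. fail to reject H0.

tau_b = -0.0667 (C=7, D=8), p = 1.000000, fail to reject H0.


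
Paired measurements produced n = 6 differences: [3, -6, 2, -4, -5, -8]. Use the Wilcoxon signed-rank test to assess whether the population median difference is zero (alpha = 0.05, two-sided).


Step 1: Drop any zero differences (none here) and take |d_i|.
|d| = [3, 6, 2, 4, 5, 8]
Step 2: Midrank |d_i| (ties get averaged ranks).
ranks: |3|->2, |6|->5, |2|->1, |4|->3, |5|->4, |8|->6
Step 3: Attach original signs; sum ranks with positive sign and with negative sign.
W+ = 2 + 1 = 3
W- = 5 + 3 + 4 + 6 = 18
(Check: W+ + W- = 21 should equal n(n+1)/2 = 21.)
Step 4: Test statistic W = min(W+, W-) = 3.
Step 5: No ties, so the exact null distribution over the 2^6 = 64 sign assignments gives the two-sided p-value = 0.156250.
Step 6: alpha = 0.05. fail to reject H0.

W+ = 3, W- = 18, W = min = 3, p = 0.156250, fail to reject H0.


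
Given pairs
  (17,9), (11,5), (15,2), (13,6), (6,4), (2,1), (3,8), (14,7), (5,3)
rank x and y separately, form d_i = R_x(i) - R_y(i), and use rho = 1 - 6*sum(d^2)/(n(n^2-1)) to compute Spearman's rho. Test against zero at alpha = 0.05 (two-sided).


Step 1: Rank x and y separately (midranks; no ties here).
rank(x): 17->9, 11->5, 15->8, 13->6, 6->4, 2->1, 3->2, 14->7, 5->3
rank(y): 9->9, 5->5, 2->2, 6->6, 4->4, 1->1, 8->8, 7->7, 3->3
Step 2: d_i = R_x(i) - R_y(i); compute d_i^2.
  (9-9)^2=0, (5-5)^2=0, (8-2)^2=36, (6-6)^2=0, (4-4)^2=0, (1-1)^2=0, (2-8)^2=36, (7-7)^2=0, (3-3)^2=0
sum(d^2) = 72.
Step 3: rho = 1 - 6*72 / (9*(9^2 - 1)) = 1 - 432/720 = 0.400000.
Step 4: Under H0, t = rho * sqrt((n-2)/(1-rho^2)) = 1.1547 ~ t(7).
Step 5: Two-sided p-value from the t-distribution with 7 df = 0.286105.
Step 6: alpha = 0.05. fail to reject H0.

rho = 0.4000, p = 0.286105, fail to reject H0 at alpha = 0.05.


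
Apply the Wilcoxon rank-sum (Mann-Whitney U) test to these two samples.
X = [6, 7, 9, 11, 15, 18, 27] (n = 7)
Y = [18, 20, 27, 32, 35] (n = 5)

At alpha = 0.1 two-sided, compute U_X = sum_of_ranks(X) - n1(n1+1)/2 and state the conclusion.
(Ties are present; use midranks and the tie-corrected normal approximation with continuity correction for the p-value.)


Step 1: Combine and sort all 12 observations; assign midranks.
sorted (value, group): (6,X), (7,X), (9,X), (11,X), (15,X), (18,X), (18,Y), (20,Y), (27,X), (27,Y), (32,Y), (35,Y)
ranks: 6->1, 7->2, 9->3, 11->4, 15->5, 18->6.5, 18->6.5, 20->8, 27->9.5, 27->9.5, 32->11, 35->12
Step 2: Rank sum for X: R1 = 1 + 2 + 3 + 4 + 5 + 6.5 + 9.5 = 31.
Step 3: U_X = R1 - n1(n1+1)/2 = 31 - 7*8/2 = 31 - 28 = 3.
       U_Y = n1*n2 - U_X = 35 - 3 = 32.
Step 4: Ties are present, so use the tie-corrected normal approximation (with continuity correction) for the p-value.
Step 5: p-value = 0.022514; compare to alpha = 0.1. reject H0.

U_X = 3, p = 0.022514, reject H0 at alpha = 0.1.


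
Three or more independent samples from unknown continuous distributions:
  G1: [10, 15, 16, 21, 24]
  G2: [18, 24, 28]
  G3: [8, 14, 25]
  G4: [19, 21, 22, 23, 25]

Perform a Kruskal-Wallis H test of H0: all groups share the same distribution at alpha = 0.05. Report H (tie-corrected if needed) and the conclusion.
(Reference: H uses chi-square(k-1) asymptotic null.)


Step 1: Combine all N = 16 observations and assign midranks.
sorted (value, group, rank): (8,G3,1), (10,G1,2), (14,G3,3), (15,G1,4), (16,G1,5), (18,G2,6), (19,G4,7), (21,G1,8.5), (21,G4,8.5), (22,G4,10), (23,G4,11), (24,G1,12.5), (24,G2,12.5), (25,G3,14.5), (25,G4,14.5), (28,G2,16)
Step 2: Sum ranks within each group.
R_1 = 32 (n_1 = 5)
R_2 = 34.5 (n_2 = 3)
R_3 = 18.5 (n_3 = 3)
R_4 = 51 (n_4 = 5)
Step 3: H = 12/(N(N+1)) * sum(R_i^2/n_i) - 3(N+1)
     = 12/(16*17) * (32^2/5 + 34.5^2/3 + 18.5^2/3 + 51^2/5) - 3*17
     = 0.044118 * 1235.83 - 51
     = 3.522059.
Step 4: Ties present; correction factor C = 1 - 18/(16^3 - 16) = 0.995588. Corrected H = 3.522059 / 0.995588 = 3.537666.
Step 5: Under H0, H ~ chi^2(3); p-value = 0.315910.
Step 6: alpha = 0.05. fail to reject H0.

H = 3.5377, df = 3, p = 0.315910, fail to reject H0.


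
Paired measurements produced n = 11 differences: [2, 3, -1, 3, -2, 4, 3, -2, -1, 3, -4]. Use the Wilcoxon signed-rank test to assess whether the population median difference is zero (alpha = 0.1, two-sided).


Step 1: Drop any zero differences (none here) and take |d_i|.
|d| = [2, 3, 1, 3, 2, 4, 3, 2, 1, 3, 4]
Step 2: Midrank |d_i| (ties get averaged ranks).
ranks: |2|->4, |3|->7.5, |1|->1.5, |3|->7.5, |2|->4, |4|->10.5, |3|->7.5, |2|->4, |1|->1.5, |3|->7.5, |4|->10.5
Step 3: Attach original signs; sum ranks with positive sign and with negative sign.
W+ = 4 + 7.5 + 7.5 + 10.5 + 7.5 + 7.5 = 44.5
W- = 1.5 + 4 + 4 + 1.5 + 10.5 = 21.5
(Check: W+ + W- = 66 should equal n(n+1)/2 = 66.)
Step 4: Test statistic W = min(W+, W-) = 21.5.
Step 5: Ties in |d|, so use the tie-corrected normal approximation.
        E[W] = n(n+1)/4 = 11*12/4 = 33.
        Tie groups: |d|=1 (t=2), |d|=2 (t=3), |d|=3 (t=4), |d|=4 (t=2); sum(t^3 - t) = 96.
        Var[W] = n(n+1)(2n+1)/24 - sum(t^3-t)/48 = 3036/24 - 96/48 = 124.5.
        z = (W - E[W]) / sqrt(Var[W]) = (21.5 - 33) / 11.1580 = -1.0307.
        Two-sided p = 2*Phi(z) = 0.302703.
Step 6: alpha = 0.1. fail to reject H0.

W+ = 44.5, W- = 21.5, W = min = 21.5, p = 0.302703, fail to reject H0.


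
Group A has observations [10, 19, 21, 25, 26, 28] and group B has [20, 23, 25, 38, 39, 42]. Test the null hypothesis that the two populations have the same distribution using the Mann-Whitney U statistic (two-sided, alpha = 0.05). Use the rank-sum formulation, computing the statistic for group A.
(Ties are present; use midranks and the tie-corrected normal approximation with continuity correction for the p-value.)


Step 1: Combine and sort all 12 observations; assign midranks.
sorted (value, group): (10,X), (19,X), (20,Y), (21,X), (23,Y), (25,X), (25,Y), (26,X), (28,X), (38,Y), (39,Y), (42,Y)
ranks: 10->1, 19->2, 20->3, 21->4, 23->5, 25->6.5, 25->6.5, 26->8, 28->9, 38->10, 39->11, 42->12
Step 2: Rank sum for X: R1 = 1 + 2 + 4 + 6.5 + 8 + 9 = 30.5.
Step 3: U_X = R1 - n1(n1+1)/2 = 30.5 - 6*7/2 = 30.5 - 21 = 9.5.
       U_Y = n1*n2 - U_X = 36 - 9.5 = 26.5.
Step 4: Ties are present, so use the tie-corrected normal approximation (with continuity correction) for the p-value.
Step 5: p-value = 0.199397; compare to alpha = 0.05. fail to reject H0.

U_X = 9.5, p = 0.199397, fail to reject H0 at alpha = 0.05.


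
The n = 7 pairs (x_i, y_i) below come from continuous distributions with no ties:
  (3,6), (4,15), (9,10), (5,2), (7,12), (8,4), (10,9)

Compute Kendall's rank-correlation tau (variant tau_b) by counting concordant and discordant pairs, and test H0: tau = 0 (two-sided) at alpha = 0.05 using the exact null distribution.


Step 1: Enumerate the 21 unordered pairs (i,j) with i<j and classify each by sign(x_j-x_i) * sign(y_j-y_i).
  (1,2):dx=+1,dy=+9->C; (1,3):dx=+6,dy=+4->C; (1,4):dx=+2,dy=-4->D; (1,5):dx=+4,dy=+6->C
  (1,6):dx=+5,dy=-2->D; (1,7):dx=+7,dy=+3->C; (2,3):dx=+5,dy=-5->D; (2,4):dx=+1,dy=-13->D
  (2,5):dx=+3,dy=-3->D; (2,6):dx=+4,dy=-11->D; (2,7):dx=+6,dy=-6->D; (3,4):dx=-4,dy=-8->C
  (3,5):dx=-2,dy=+2->D; (3,6):dx=-1,dy=-6->C; (3,7):dx=+1,dy=-1->D; (4,5):dx=+2,dy=+10->C
  (4,6):dx=+3,dy=+2->C; (4,7):dx=+5,dy=+7->C; (5,6):dx=+1,dy=-8->D; (5,7):dx=+3,dy=-3->D
  (6,7):dx=+2,dy=+5->C
Step 2: C = 10, D = 11, total pairs = 21.
Step 3: tau = (C - D)/(n(n-1)/2) = (10 - 11)/21 = -0.047619.
Step 4: Exact two-sided p-value (enumerate n! = 5040 permutations of y under H0): p = 1.000000.
Step 5: alpha = 0.05. fail to reject H0.

tau_b = -0.0476 (C=10, D=11), p = 1.000000, fail to reject H0.


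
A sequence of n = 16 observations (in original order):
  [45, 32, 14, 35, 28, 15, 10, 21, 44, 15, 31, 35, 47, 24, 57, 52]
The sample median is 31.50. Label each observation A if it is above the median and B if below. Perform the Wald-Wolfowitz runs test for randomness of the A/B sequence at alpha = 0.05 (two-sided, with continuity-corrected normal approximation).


Step 1: Compute median = 31.50; label A = above, B = below.
Labels in order: AABABBBBABBAABAA  (n_A = 8, n_B = 8)
Step 2: Count runs R = 9.
Step 3: Under H0 (random ordering), E[R] = 2*n_A*n_B/(n_A+n_B) + 1 = 2*8*8/16 + 1 = 9.0000.
        Var[R] = 2*n_A*n_B*(2*n_A*n_B - n_A - n_B) / ((n_A+n_B)^2 * (n_A+n_B-1)) = 14336/3840 = 3.7333.
        SD[R] = 1.9322.
Step 4: R = E[R], so z = 0 with no continuity correction.
Step 5: Two-sided p-value via normal approximation = 2*(1 - Phi(|z|)) = 1.000000.
Step 6: alpha = 0.05. fail to reject H0.

R = 9, z = 0.0000, p = 1.000000, fail to reject H0.


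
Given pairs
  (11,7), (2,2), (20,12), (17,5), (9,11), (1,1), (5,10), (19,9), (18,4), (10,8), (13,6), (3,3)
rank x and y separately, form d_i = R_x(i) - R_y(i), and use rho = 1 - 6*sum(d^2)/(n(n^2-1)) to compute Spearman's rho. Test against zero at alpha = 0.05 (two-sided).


Step 1: Rank x and y separately (midranks; no ties here).
rank(x): 11->7, 2->2, 20->12, 17->9, 9->5, 1->1, 5->4, 19->11, 18->10, 10->6, 13->8, 3->3
rank(y): 7->7, 2->2, 12->12, 5->5, 11->11, 1->1, 10->10, 9->9, 4->4, 8->8, 6->6, 3->3
Step 2: d_i = R_x(i) - R_y(i); compute d_i^2.
  (7-7)^2=0, (2-2)^2=0, (12-12)^2=0, (9-5)^2=16, (5-11)^2=36, (1-1)^2=0, (4-10)^2=36, (11-9)^2=4, (10-4)^2=36, (6-8)^2=4, (8-6)^2=4, (3-3)^2=0
sum(d^2) = 136.
Step 3: rho = 1 - 6*136 / (12*(12^2 - 1)) = 1 - 816/1716 = 0.524476.
Step 4: Under H0, t = rho * sqrt((n-2)/(1-rho^2)) = 1.9480 ~ t(10).
Step 5: Two-sided p-value from the t-distribution with 10 df = 0.080019.
Step 6: alpha = 0.05. fail to reject H0.

rho = 0.5245, p = 0.080019, fail to reject H0 at alpha = 0.05.


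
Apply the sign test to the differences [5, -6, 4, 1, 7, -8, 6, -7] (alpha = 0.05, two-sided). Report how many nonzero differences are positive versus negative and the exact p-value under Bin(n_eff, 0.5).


Step 1: Discard zero differences. Original n = 8; n_eff = number of nonzero differences = 8.
Nonzero differences (with sign): +5, -6, +4, +1, +7, -8, +6, -7
Step 2: Count signs: positive = 5, negative = 3.
Step 3: Under H0: P(positive) = 0.5, so the number of positives S ~ Bin(8, 0.5).
Step 4: Two-sided exact p-value = sum of Bin(8,0.5) probabilities at or below the observed probability = 0.726562.
Step 5: alpha = 0.05. fail to reject H0.

n_eff = 8, pos = 5, neg = 3, p = 0.726562, fail to reject H0.


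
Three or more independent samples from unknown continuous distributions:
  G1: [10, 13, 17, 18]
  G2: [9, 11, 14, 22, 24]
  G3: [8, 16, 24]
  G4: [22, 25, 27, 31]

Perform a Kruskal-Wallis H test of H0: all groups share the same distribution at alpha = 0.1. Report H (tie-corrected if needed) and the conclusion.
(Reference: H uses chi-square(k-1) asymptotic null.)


Step 1: Combine all N = 16 observations and assign midranks.
sorted (value, group, rank): (8,G3,1), (9,G2,2), (10,G1,3), (11,G2,4), (13,G1,5), (14,G2,6), (16,G3,7), (17,G1,8), (18,G1,9), (22,G2,10.5), (22,G4,10.5), (24,G2,12.5), (24,G3,12.5), (25,G4,14), (27,G4,15), (31,G4,16)
Step 2: Sum ranks within each group.
R_1 = 25 (n_1 = 4)
R_2 = 35 (n_2 = 5)
R_3 = 20.5 (n_3 = 3)
R_4 = 55.5 (n_4 = 4)
Step 3: H = 12/(N(N+1)) * sum(R_i^2/n_i) - 3(N+1)
     = 12/(16*17) * (25^2/4 + 35^2/5 + 20.5^2/3 + 55.5^2/4) - 3*17
     = 0.044118 * 1311.4 - 51
     = 6.855699.
Step 4: Ties present; correction factor C = 1 - 12/(16^3 - 16) = 0.997059. Corrected H = 6.855699 / 0.997059 = 6.875922.
Step 5: Under H0, H ~ chi^2(3); p-value = 0.075959.
Step 6: alpha = 0.1. reject H0.

H = 6.8759, df = 3, p = 0.075959, reject H0.


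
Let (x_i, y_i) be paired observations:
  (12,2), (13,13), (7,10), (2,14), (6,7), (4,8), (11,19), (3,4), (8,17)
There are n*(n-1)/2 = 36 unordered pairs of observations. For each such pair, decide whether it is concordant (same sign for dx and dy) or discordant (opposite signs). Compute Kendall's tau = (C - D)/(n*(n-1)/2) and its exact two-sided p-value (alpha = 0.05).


Step 1: Enumerate the 36 unordered pairs (i,j) with i<j and classify each by sign(x_j-x_i) * sign(y_j-y_i).
  (1,2):dx=+1,dy=+11->C; (1,3):dx=-5,dy=+8->D; (1,4):dx=-10,dy=+12->D; (1,5):dx=-6,dy=+5->D
  (1,6):dx=-8,dy=+6->D; (1,7):dx=-1,dy=+17->D; (1,8):dx=-9,dy=+2->D; (1,9):dx=-4,dy=+15->D
  (2,3):dx=-6,dy=-3->C; (2,4):dx=-11,dy=+1->D; (2,5):dx=-7,dy=-6->C; (2,6):dx=-9,dy=-5->C
  (2,7):dx=-2,dy=+6->D; (2,8):dx=-10,dy=-9->C; (2,9):dx=-5,dy=+4->D; (3,4):dx=-5,dy=+4->D
  (3,5):dx=-1,dy=-3->C; (3,6):dx=-3,dy=-2->C; (3,7):dx=+4,dy=+9->C; (3,8):dx=-4,dy=-6->C
  (3,9):dx=+1,dy=+7->C; (4,5):dx=+4,dy=-7->D; (4,6):dx=+2,dy=-6->D; (4,7):dx=+9,dy=+5->C
  (4,8):dx=+1,dy=-10->D; (4,9):dx=+6,dy=+3->C; (5,6):dx=-2,dy=+1->D; (5,7):dx=+5,dy=+12->C
  (5,8):dx=-3,dy=-3->C; (5,9):dx=+2,dy=+10->C; (6,7):dx=+7,dy=+11->C; (6,8):dx=-1,dy=-4->C
  (6,9):dx=+4,dy=+9->C; (7,8):dx=-8,dy=-15->C; (7,9):dx=-3,dy=-2->C; (8,9):dx=+5,dy=+13->C
Step 2: C = 21, D = 15, total pairs = 36.
Step 3: tau = (C - D)/(n(n-1)/2) = (21 - 15)/36 = 0.166667.
Step 4: Exact two-sided p-value (enumerate n! = 362880 permutations of y under H0): p = 0.612202.
Step 5: alpha = 0.05. fail to reject H0.

tau_b = 0.1667 (C=21, D=15), p = 0.612202, fail to reject H0.


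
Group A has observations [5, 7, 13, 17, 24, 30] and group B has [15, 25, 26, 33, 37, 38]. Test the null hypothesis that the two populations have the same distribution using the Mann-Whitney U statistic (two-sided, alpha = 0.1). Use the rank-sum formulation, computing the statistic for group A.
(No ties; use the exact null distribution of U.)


Step 1: Combine and sort all 12 observations; assign midranks.
sorted (value, group): (5,X), (7,X), (13,X), (15,Y), (17,X), (24,X), (25,Y), (26,Y), (30,X), (33,Y), (37,Y), (38,Y)
ranks: 5->1, 7->2, 13->3, 15->4, 17->5, 24->6, 25->7, 26->8, 30->9, 33->10, 37->11, 38->12
Step 2: Rank sum for X: R1 = 1 + 2 + 3 + 5 + 6 + 9 = 26.
Step 3: U_X = R1 - n1(n1+1)/2 = 26 - 6*7/2 = 26 - 21 = 5.
       U_Y = n1*n2 - U_X = 36 - 5 = 31.
Step 4: No ties, so the exact null distribution of U (based on enumerating the C(12,6) = 924 equally likely rank assignments) gives the two-sided p-value.
Step 5: p-value = 0.041126; compare to alpha = 0.1. reject H0.

U_X = 5, p = 0.041126, reject H0 at alpha = 0.1.


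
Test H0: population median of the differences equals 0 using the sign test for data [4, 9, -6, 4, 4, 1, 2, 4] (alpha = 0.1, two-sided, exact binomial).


Step 1: Discard zero differences. Original n = 8; n_eff = number of nonzero differences = 8.
Nonzero differences (with sign): +4, +9, -6, +4, +4, +1, +2, +4
Step 2: Count signs: positive = 7, negative = 1.
Step 3: Under H0: P(positive) = 0.5, so the number of positives S ~ Bin(8, 0.5).
Step 4: Two-sided exact p-value = sum of Bin(8,0.5) probabilities at or below the observed probability = 0.070312.
Step 5: alpha = 0.1. reject H0.

n_eff = 8, pos = 7, neg = 1, p = 0.070312, reject H0.


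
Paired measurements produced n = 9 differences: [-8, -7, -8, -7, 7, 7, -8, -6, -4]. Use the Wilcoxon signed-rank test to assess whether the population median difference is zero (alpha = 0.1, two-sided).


Step 1: Drop any zero differences (none here) and take |d_i|.
|d| = [8, 7, 8, 7, 7, 7, 8, 6, 4]
Step 2: Midrank |d_i| (ties get averaged ranks).
ranks: |8|->8, |7|->4.5, |8|->8, |7|->4.5, |7|->4.5, |7|->4.5, |8|->8, |6|->2, |4|->1
Step 3: Attach original signs; sum ranks with positive sign and with negative sign.
W+ = 4.5 + 4.5 = 9
W- = 8 + 4.5 + 8 + 4.5 + 8 + 2 + 1 = 36
(Check: W+ + W- = 45 should equal n(n+1)/2 = 45.)
Step 4: Test statistic W = min(W+, W-) = 9.
Step 5: Ties in |d|, so use the tie-corrected normal approximation.
        E[W] = n(n+1)/4 = 9*10/4 = 22.5.
        Tie groups: |d|=7 (t=4), |d|=8 (t=3); sum(t^3 - t) = 84.
        Var[W] = n(n+1)(2n+1)/24 - sum(t^3-t)/48 = 1710/24 - 84/48 = 69.5.
        z = (W - E[W]) / sqrt(Var[W]) = (9 - 22.5) / 8.3367 = -1.6194.
        Two-sided p = 2*Phi(z) = 0.105371.
Step 6: alpha = 0.1. fail to reject H0.

W+ = 9, W- = 36, W = min = 9, p = 0.105371, fail to reject H0.


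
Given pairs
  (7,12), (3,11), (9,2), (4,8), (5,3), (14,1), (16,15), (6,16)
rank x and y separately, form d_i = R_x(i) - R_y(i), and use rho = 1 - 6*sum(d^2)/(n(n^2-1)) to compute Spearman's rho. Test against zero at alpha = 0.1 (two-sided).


Step 1: Rank x and y separately (midranks; no ties here).
rank(x): 7->5, 3->1, 9->6, 4->2, 5->3, 14->7, 16->8, 6->4
rank(y): 12->6, 11->5, 2->2, 8->4, 3->3, 1->1, 15->7, 16->8
Step 2: d_i = R_x(i) - R_y(i); compute d_i^2.
  (5-6)^2=1, (1-5)^2=16, (6-2)^2=16, (2-4)^2=4, (3-3)^2=0, (7-1)^2=36, (8-7)^2=1, (4-8)^2=16
sum(d^2) = 90.
Step 3: rho = 1 - 6*90 / (8*(8^2 - 1)) = 1 - 540/504 = -0.071429.
Step 4: Under H0, t = rho * sqrt((n-2)/(1-rho^2)) = -0.1754 ~ t(6).
Step 5: Two-sided p-value from the t-distribution with 6 df = 0.866526.
Step 6: alpha = 0.1. fail to reject H0.

rho = -0.0714, p = 0.866526, fail to reject H0 at alpha = 0.1.
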